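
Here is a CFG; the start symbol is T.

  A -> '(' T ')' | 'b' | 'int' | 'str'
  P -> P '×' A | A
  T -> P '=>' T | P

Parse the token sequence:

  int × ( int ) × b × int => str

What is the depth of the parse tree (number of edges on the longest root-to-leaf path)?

[T [P [P [P [P [A int]] × [A ( [T [P [A int]]] )]] × [A b]] × [A int]] => [T [P [A str]]]]

8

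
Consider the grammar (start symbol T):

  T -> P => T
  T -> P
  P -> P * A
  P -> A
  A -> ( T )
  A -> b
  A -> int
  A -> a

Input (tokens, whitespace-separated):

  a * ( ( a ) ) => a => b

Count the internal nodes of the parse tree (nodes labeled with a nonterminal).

17

[T [P [P [A a]] * [A ( [T [P [A ( [T [P [A a]]] )]]] )]] => [T [P [A a]] => [T [P [A b]]]]]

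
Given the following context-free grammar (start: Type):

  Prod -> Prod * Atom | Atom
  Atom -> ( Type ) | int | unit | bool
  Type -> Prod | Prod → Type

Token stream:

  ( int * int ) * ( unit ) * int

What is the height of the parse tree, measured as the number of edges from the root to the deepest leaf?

[Type [Prod [Prod [Prod [Atom ( [Type [Prod [Prod [Atom int]] * [Atom int]]] )]] * [Atom ( [Type [Prod [Atom unit]]] )]] * [Atom int]]]

9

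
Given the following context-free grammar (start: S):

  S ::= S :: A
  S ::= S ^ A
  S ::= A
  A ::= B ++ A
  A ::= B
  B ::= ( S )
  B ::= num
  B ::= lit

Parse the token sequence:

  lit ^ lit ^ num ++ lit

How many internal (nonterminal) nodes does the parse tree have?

11

[S [S [S [A [B lit]]] ^ [A [B lit]]] ^ [A [B num] ++ [A [B lit]]]]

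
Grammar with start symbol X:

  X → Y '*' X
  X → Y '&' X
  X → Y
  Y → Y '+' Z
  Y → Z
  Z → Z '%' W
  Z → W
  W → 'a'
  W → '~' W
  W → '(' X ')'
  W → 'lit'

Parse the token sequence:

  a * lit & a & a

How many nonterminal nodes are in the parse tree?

16

[X [Y [Z [W a]]] * [X [Y [Z [W lit]]] & [X [Y [Z [W a]]] & [X [Y [Z [W a]]]]]]]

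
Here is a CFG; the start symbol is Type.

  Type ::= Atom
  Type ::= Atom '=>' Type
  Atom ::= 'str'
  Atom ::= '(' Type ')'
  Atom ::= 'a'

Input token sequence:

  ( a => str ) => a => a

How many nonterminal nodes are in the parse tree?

[Type [Atom ( [Type [Atom a] => [Type [Atom str]]] )] => [Type [Atom a] => [Type [Atom a]]]]

10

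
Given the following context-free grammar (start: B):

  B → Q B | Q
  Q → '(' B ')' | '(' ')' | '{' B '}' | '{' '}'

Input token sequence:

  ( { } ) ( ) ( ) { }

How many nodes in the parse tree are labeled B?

[B [Q ( [B [Q { }]] )] [B [Q ( )] [B [Q ( )] [B [Q { }]]]]]

5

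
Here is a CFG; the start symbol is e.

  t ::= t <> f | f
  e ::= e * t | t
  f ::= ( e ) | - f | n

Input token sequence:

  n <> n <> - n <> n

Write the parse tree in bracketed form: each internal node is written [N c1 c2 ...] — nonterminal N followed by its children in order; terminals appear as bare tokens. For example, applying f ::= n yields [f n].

[e [t [t [t [t [f n]] <> [f n]] <> [f - [f n]]] <> [f n]]]

e
t
t <> f
t <> f <> f
t <> f <> f <> f
f <> f <> f <> f
n <> f <> f <> f
n <> n <> f <> f
n <> n <> - f <> f
n <> n <> - n <> f
n <> n <> - n <> n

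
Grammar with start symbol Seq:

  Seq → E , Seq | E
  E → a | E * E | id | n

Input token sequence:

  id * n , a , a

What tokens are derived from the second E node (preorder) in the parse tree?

id

[Seq [E [E id] * [E n]] , [Seq [E a] , [Seq [E a]]]]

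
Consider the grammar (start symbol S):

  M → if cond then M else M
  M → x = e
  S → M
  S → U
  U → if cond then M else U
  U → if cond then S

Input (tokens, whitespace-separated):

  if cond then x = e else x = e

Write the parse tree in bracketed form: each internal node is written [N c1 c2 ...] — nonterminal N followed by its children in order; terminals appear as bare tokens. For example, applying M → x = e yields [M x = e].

[S [M if cond then [M x = e] else [M x = e]]]

S
M
if cond then M else M
if cond then x = e else M
if cond then x = e else x = e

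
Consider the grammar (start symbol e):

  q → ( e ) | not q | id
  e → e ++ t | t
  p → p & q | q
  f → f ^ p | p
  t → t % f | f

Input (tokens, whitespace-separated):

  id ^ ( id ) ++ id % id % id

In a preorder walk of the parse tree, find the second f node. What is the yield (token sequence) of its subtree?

[e [e [t [f [f [p [q id]]] ^ [p [q ( [e [t [f [p [q id]]]]] )]]]]] ++ [t [t [t [f [p [q id]]]] % [f [p [q id]]]] % [f [p [q id]]]]]

id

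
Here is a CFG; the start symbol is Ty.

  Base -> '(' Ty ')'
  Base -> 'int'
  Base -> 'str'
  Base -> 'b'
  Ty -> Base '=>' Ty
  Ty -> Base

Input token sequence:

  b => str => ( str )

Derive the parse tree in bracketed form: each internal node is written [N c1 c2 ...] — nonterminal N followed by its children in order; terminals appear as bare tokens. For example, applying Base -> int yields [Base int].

Ty
Base => Ty
b => Ty
b => Base => Ty
b => str => Ty
b => str => Base
b => str => ( Ty )
b => str => ( Base )
b => str => ( str )

[Ty [Base b] => [Ty [Base str] => [Ty [Base ( [Ty [Base str]] )]]]]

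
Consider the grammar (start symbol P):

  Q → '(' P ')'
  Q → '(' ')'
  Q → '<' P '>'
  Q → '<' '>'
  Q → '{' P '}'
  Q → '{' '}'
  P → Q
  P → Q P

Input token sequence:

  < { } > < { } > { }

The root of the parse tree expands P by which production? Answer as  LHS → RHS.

[P [Q < [P [Q { }]] >] [P [Q < [P [Q { }]] >] [P [Q { }]]]]

P → Q P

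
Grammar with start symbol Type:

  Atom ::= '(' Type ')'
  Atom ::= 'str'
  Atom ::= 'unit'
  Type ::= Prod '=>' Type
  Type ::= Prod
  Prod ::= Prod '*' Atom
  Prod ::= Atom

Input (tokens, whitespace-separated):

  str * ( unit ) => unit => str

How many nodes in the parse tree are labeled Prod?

5

[Type [Prod [Prod [Atom str]] * [Atom ( [Type [Prod [Atom unit]]] )]] => [Type [Prod [Atom unit]] => [Type [Prod [Atom str]]]]]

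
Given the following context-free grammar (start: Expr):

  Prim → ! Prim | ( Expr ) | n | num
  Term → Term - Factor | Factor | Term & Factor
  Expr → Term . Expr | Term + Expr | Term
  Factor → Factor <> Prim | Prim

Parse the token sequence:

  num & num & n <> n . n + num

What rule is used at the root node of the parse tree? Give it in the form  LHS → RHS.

[Expr [Term [Term [Term [Factor [Prim num]]] & [Factor [Prim num]]] & [Factor [Factor [Prim n]] <> [Prim n]]] . [Expr [Term [Factor [Prim n]]] + [Expr [Term [Factor [Prim num]]]]]]

Expr → Term . Expr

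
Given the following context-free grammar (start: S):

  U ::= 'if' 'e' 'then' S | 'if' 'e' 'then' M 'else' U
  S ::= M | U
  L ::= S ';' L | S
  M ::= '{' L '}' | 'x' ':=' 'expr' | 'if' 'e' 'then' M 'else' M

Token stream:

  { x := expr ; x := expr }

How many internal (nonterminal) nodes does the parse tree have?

8

[S [M { [L [S [M x := expr]] ; [L [S [M x := expr]]]] }]]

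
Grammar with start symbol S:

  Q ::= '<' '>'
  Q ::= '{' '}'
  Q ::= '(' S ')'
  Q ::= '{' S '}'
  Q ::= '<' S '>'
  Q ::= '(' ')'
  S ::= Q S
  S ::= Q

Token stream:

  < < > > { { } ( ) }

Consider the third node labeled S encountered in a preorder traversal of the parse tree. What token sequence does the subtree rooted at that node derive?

{ { } ( ) }

[S [Q < [S [Q < >]] >] [S [Q { [S [Q { }] [S [Q ( )]]] }]]]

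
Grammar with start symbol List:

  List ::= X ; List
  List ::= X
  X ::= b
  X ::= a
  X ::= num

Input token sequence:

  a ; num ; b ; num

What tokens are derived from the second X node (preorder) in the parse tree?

num

[List [X a] ; [List [X num] ; [List [X b] ; [List [X num]]]]]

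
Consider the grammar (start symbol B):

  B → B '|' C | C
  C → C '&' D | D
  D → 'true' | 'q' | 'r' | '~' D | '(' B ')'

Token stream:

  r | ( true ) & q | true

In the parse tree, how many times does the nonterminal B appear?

4

[B [B [B [C [D r]]] | [C [C [D ( [B [C [D true]]] )]] & [D q]]] | [C [D true]]]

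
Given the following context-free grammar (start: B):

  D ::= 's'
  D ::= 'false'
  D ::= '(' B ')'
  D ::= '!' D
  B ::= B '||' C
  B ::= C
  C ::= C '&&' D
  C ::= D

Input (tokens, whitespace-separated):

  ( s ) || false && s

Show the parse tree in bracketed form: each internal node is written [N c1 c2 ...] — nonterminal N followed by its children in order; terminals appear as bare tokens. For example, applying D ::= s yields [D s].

[B [B [C [D ( [B [C [D s]]] )]]] || [C [C [D false]] && [D s]]]

B
B || C
C || C
D || C
( B ) || C
( C ) || C
( D ) || C
( s ) || C
( s ) || C && D
( s ) || D && D
( s ) || false && D
( s ) || false && s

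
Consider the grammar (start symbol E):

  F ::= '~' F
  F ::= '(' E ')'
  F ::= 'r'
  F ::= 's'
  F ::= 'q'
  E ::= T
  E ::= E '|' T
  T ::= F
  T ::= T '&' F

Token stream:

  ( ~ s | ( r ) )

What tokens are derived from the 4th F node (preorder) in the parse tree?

( r )

[E [T [F ( [E [E [T [F ~ [F s]]]] | [T [F ( [E [T [F r]]] )]]] )]]]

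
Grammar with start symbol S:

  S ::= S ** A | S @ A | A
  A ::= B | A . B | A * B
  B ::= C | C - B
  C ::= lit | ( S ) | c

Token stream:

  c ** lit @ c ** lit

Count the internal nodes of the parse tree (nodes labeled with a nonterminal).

16

[S [S [S [S [A [B [C c]]]] ** [A [B [C lit]]]] @ [A [B [C c]]]] ** [A [B [C lit]]]]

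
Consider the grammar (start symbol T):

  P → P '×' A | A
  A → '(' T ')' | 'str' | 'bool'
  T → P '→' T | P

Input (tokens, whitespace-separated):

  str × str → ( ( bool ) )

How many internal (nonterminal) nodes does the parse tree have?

[T [P [P [A str]] × [A str]] → [T [P [A ( [T [P [A ( [T [P [A bool]]] )]]] )]]]]

14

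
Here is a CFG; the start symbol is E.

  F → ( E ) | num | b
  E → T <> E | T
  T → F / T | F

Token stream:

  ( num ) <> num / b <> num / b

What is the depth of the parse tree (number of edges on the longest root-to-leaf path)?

[E [T [F ( [E [T [F num]]] )]] <> [E [T [F num] / [T [F b]]] <> [E [T [F num] / [T [F b]]]]]]

6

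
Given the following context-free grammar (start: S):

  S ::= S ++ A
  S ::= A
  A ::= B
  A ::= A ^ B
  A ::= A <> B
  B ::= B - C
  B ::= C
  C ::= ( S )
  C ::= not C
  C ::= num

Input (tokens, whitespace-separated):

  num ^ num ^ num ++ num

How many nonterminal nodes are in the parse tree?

14

[S [S [A [A [A [B [C num]]] ^ [B [C num]]] ^ [B [C num]]]] ++ [A [B [C num]]]]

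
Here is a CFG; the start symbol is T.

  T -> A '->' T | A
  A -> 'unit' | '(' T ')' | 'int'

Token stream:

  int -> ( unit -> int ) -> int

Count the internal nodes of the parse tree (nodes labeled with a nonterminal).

[T [A int] -> [T [A ( [T [A unit] -> [T [A int]]] )] -> [T [A int]]]]

10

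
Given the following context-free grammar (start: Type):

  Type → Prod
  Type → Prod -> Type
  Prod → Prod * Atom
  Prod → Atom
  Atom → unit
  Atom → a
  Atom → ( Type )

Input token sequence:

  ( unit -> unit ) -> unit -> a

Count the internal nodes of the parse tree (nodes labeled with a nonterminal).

15

[Type [Prod [Atom ( [Type [Prod [Atom unit]] -> [Type [Prod [Atom unit]]]] )]] -> [Type [Prod [Atom unit]] -> [Type [Prod [Atom a]]]]]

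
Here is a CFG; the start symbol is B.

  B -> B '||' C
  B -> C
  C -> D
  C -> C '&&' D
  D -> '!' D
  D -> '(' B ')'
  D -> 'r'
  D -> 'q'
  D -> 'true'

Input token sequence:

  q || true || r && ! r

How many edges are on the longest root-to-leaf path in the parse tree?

5

[B [B [B [C [D q]]] || [C [D true]]] || [C [C [D r]] && [D ! [D r]]]]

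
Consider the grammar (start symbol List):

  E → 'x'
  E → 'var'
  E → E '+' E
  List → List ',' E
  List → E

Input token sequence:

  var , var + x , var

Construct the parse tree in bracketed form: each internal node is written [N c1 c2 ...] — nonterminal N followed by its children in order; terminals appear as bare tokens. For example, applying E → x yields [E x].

List
List , E
List , E , E
E , E , E
var , E , E
var , E + E , E
var , var + E , E
var , var + x , E
var , var + x , var

[List [List [List [E var]] , [E [E var] + [E x]]] , [E var]]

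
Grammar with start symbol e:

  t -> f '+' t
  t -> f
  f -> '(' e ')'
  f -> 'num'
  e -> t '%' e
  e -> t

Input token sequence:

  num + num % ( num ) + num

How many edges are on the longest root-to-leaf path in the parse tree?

7

[e [t [f num] + [t [f num]]] % [e [t [f ( [e [t [f num]]] )] + [t [f num]]]]]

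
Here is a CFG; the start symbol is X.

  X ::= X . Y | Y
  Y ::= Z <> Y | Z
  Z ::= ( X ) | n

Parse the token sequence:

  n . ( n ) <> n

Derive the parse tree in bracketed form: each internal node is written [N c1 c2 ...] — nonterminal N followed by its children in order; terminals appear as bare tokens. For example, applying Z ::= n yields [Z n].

[X [X [Y [Z n]]] . [Y [Z ( [X [Y [Z n]]] )] <> [Y [Z n]]]]

X
X . Y
Y . Y
Z . Y
n . Y
n . Z <> Y
n . ( X ) <> Y
n . ( Y ) <> Y
n . ( Z ) <> Y
n . ( n ) <> Y
n . ( n ) <> Z
n . ( n ) <> n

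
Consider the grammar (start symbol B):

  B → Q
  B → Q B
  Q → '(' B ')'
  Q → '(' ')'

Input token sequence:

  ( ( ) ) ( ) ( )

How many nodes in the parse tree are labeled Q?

[B [Q ( [B [Q ( )]] )] [B [Q ( )] [B [Q ( )]]]]

4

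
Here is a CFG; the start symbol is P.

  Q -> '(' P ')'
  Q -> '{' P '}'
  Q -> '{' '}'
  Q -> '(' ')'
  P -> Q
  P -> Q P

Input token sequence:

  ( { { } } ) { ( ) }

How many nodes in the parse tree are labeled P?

[P [Q ( [P [Q { [P [Q { }]] }]] )] [P [Q { [P [Q ( )]] }]]]

5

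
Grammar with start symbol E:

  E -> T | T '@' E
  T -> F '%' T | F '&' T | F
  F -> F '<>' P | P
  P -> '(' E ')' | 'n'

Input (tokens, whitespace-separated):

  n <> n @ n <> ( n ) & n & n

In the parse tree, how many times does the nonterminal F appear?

[E [T [F [F [P n]] <> [P n]]] @ [E [T [F [F [P n]] <> [P ( [E [T [F [P n]]]] )]] & [T [F [P n]] & [T [F [P n]]]]]]]

7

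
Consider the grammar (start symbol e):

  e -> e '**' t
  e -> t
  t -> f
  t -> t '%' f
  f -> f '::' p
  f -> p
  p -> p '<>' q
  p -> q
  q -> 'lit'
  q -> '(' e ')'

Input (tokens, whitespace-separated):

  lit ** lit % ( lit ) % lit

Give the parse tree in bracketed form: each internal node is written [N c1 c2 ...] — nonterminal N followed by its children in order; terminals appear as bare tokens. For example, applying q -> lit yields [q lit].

e
e ** t
t ** t
f ** t
p ** t
q ** t
lit ** t
lit ** t % f
lit ** t % f % f
lit ** f % f % f
lit ** p % f % f
lit ** q % f % f
lit ** lit % f % f
lit ** lit % p % f
lit ** lit % q % f
lit ** lit % ( e ) % f
lit ** lit % ( t ) % f
lit ** lit % ( f ) % f
lit ** lit % ( p ) % f
lit ** lit % ( q ) % f
lit ** lit % ( lit ) % f
lit ** lit % ( lit ) % p
lit ** lit % ( lit ) % q
lit ** lit % ( lit ) % lit

[e [e [t [f [p [q lit]]]]] ** [t [t [t [f [p [q lit]]]] % [f [p [q ( [e [t [f [p [q lit]]]]] )]]]] % [f [p [q lit]]]]]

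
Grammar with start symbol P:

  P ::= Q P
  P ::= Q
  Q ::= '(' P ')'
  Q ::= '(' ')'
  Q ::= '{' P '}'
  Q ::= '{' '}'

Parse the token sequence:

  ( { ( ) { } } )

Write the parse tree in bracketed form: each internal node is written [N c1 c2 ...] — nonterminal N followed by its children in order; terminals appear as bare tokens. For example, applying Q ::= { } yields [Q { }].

P
Q
( P )
( Q )
( { P } )
( { Q P } )
( { ( ) P } )
( { ( ) Q } )
( { ( ) { } } )

[P [Q ( [P [Q { [P [Q ( )] [P [Q { }]]] }]] )]]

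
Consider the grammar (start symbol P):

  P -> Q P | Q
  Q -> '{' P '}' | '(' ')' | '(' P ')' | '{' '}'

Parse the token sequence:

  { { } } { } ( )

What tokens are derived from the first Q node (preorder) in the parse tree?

[P [Q { [P [Q { }]] }] [P [Q { }] [P [Q ( )]]]]

{ { } }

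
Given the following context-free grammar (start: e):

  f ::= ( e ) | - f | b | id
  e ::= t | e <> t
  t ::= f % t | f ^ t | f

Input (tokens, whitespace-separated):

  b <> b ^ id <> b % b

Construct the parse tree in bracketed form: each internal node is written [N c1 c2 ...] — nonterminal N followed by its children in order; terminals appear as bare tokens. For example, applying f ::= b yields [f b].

[e [e [e [t [f b]]] <> [t [f b] ^ [t [f id]]]] <> [t [f b] % [t [f b]]]]

e
e <> t
e <> t <> t
t <> t <> t
f <> t <> t
b <> t <> t
b <> f ^ t <> t
b <> b ^ t <> t
b <> b ^ f <> t
b <> b ^ id <> t
b <> b ^ id <> f % t
b <> b ^ id <> b % t
b <> b ^ id <> b % f
b <> b ^ id <> b % b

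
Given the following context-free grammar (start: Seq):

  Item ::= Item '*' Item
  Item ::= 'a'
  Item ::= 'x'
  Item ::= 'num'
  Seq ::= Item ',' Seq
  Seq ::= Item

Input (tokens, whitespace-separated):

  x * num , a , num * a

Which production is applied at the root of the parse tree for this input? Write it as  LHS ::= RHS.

Seq ::= Item ',' Seq

[Seq [Item [Item x] * [Item num]] , [Seq [Item a] , [Seq [Item [Item num] * [Item a]]]]]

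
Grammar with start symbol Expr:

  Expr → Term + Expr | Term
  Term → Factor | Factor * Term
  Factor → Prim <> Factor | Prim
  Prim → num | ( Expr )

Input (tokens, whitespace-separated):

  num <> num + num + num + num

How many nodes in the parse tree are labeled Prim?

[Expr [Term [Factor [Prim num] <> [Factor [Prim num]]]] + [Expr [Term [Factor [Prim num]]] + [Expr [Term [Factor [Prim num]]] + [Expr [Term [Factor [Prim num]]]]]]]

5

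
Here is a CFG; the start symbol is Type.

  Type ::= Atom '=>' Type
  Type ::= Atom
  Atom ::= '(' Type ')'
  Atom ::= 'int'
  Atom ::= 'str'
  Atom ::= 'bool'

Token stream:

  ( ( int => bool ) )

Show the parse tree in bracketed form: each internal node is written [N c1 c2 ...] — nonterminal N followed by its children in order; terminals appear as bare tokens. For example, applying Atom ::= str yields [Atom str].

[Type [Atom ( [Type [Atom ( [Type [Atom int] => [Type [Atom bool]]] )]] )]]

Type
Atom
( Type )
( Atom )
( ( Type ) )
( ( Atom => Type ) )
( ( int => Type ) )
( ( int => Atom ) )
( ( int => bool ) )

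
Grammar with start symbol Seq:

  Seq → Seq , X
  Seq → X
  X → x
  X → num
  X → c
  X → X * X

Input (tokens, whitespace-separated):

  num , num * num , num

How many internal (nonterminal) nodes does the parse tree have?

8

[Seq [Seq [Seq [X num]] , [X [X num] * [X num]]] , [X num]]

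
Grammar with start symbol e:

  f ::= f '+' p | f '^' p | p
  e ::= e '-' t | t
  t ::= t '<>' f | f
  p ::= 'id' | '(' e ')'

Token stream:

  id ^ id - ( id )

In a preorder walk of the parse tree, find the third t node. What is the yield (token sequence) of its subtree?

id

[e [e [t [f [f [p id]] ^ [p id]]]] - [t [f [p ( [e [t [f [p id]]]] )]]]]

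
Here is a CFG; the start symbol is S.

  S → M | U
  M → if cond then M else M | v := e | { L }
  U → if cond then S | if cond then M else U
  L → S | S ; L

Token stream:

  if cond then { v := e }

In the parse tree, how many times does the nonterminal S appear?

3

[S [U if cond then [S [M { [L [S [M v := e]]] }]]]]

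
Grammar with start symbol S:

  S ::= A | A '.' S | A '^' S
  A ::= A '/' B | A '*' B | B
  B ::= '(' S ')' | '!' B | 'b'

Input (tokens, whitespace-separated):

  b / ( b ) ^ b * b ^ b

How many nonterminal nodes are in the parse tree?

16

[S [A [A [B b]] / [B ( [S [A [B b]]] )]] ^ [S [A [A [B b]] * [B b]] ^ [S [A [B b]]]]]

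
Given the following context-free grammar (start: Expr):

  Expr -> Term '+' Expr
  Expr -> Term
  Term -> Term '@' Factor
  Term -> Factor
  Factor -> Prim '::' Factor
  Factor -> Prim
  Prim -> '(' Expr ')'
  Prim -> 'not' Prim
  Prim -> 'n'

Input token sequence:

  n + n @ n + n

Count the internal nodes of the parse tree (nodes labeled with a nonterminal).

15

[Expr [Term [Factor [Prim n]]] + [Expr [Term [Term [Factor [Prim n]]] @ [Factor [Prim n]]] + [Expr [Term [Factor [Prim n]]]]]]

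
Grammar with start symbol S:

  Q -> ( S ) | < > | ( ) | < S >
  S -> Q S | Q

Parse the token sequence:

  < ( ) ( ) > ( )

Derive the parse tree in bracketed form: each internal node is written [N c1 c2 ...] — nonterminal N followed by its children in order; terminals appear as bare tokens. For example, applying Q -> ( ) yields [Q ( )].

S
Q S
< S > S
< Q S > S
< ( ) S > S
< ( ) Q > S
< ( ) ( ) > S
< ( ) ( ) > Q
< ( ) ( ) > ( )

[S [Q < [S [Q ( )] [S [Q ( )]]] >] [S [Q ( )]]]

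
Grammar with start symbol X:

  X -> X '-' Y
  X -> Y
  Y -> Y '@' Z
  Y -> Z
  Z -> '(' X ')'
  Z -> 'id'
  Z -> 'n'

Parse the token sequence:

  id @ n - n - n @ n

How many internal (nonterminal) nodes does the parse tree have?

[X [X [X [Y [Y [Z id]] @ [Z n]]] - [Y [Z n]]] - [Y [Y [Z n]] @ [Z n]]]

13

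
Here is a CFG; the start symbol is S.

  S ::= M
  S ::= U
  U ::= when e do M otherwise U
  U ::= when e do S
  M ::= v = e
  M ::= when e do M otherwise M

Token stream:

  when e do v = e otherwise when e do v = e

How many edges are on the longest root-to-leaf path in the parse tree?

[S [U when e do [M v = e] otherwise [U when e do [S [M v = e]]]]]

5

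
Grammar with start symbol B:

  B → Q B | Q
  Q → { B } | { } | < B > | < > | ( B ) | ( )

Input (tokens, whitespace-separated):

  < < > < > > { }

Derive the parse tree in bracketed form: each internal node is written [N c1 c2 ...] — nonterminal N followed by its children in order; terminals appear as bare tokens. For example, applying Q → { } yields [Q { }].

B
Q B
< B > B
< Q B > B
< < > B > B
< < > Q > B
< < > < > > B
< < > < > > Q
< < > < > > { }

[B [Q < [B [Q < >] [B [Q < >]]] >] [B [Q { }]]]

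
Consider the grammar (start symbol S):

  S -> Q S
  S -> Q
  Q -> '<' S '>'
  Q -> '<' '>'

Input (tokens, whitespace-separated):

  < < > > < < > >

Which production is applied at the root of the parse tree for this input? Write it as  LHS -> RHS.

[S [Q < [S [Q < >]] >] [S [Q < [S [Q < >]] >]]]

S -> Q S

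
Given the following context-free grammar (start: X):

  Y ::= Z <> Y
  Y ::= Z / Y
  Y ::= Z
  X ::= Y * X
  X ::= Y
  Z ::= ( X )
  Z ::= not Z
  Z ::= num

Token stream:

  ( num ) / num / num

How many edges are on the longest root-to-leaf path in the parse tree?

6

[X [Y [Z ( [X [Y [Z num]]] )] / [Y [Z num] / [Y [Z num]]]]]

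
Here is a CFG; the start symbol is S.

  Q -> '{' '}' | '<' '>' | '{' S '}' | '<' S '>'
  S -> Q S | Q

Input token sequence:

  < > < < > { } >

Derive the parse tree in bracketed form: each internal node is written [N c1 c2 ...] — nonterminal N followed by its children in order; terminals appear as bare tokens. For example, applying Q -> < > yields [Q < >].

[S [Q < >] [S [Q < [S [Q < >] [S [Q { }]]] >]]]

S
Q S
< > S
< > Q
< > < S >
< > < Q S >
< > < < > S >
< > < < > Q >
< > < < > { } >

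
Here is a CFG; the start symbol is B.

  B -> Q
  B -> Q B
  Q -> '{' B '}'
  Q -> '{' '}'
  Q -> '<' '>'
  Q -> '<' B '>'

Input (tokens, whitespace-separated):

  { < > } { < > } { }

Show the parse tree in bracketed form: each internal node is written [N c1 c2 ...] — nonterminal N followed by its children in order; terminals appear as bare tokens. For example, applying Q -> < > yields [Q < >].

B
Q B
{ B } B
{ Q } B
{ < > } B
{ < > } Q B
{ < > } { B } B
{ < > } { Q } B
{ < > } { < > } B
{ < > } { < > } Q
{ < > } { < > } { }

[B [Q { [B [Q < >]] }] [B [Q { [B [Q < >]] }] [B [Q { }]]]]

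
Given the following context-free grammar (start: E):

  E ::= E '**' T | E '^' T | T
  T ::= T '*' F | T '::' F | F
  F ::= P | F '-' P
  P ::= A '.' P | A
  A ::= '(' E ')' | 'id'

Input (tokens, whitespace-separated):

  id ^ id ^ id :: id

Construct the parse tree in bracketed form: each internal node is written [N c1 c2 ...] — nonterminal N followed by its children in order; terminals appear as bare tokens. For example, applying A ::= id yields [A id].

[E [E [E [T [F [P [A id]]]]] ^ [T [F [P [A id]]]]] ^ [T [T [F [P [A id]]]] :: [F [P [A id]]]]]

E
E ^ T
E ^ T ^ T
T ^ T ^ T
F ^ T ^ T
P ^ T ^ T
A ^ T ^ T
id ^ T ^ T
id ^ F ^ T
id ^ P ^ T
id ^ A ^ T
id ^ id ^ T
id ^ id ^ T :: F
id ^ id ^ F :: F
id ^ id ^ P :: F
id ^ id ^ A :: F
id ^ id ^ id :: F
id ^ id ^ id :: P
id ^ id ^ id :: A
id ^ id ^ id :: id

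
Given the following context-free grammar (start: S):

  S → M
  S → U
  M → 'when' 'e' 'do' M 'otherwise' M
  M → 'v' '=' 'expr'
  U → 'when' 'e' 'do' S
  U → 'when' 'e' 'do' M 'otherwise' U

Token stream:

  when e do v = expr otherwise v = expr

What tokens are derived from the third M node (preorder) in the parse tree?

[S [M when e do [M v = expr] otherwise [M v = expr]]]

v = expr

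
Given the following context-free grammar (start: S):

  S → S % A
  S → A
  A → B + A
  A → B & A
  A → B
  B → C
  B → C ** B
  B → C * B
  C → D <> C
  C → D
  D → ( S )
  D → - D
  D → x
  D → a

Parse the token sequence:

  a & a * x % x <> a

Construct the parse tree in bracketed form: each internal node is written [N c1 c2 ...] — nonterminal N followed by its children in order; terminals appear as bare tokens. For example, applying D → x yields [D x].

[S [S [A [B [C [D a]]] & [A [B [C [D a]] * [B [C [D x]]]]]]] % [A [B [C [D x] <> [C [D a]]]]]]

S
S % A
A % A
B & A % A
C & A % A
D & A % A
a & A % A
a & B % A
a & C * B % A
a & D * B % A
a & a * B % A
a & a * C % A
a & a * D % A
a & a * x % A
a & a * x % B
a & a * x % C
a & a * x % D <> C
a & a * x % x <> C
a & a * x % x <> D
a & a * x % x <> a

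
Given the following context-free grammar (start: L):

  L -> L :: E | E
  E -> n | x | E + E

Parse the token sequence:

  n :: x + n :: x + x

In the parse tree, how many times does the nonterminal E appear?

7

[L [L [L [E n]] :: [E [E x] + [E n]]] :: [E [E x] + [E x]]]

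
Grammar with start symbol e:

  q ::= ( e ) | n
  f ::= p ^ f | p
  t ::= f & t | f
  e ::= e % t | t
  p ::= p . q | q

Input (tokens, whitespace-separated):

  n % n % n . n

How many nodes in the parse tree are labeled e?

[e [e [e [t [f [p [q n]]]]] % [t [f [p [q n]]]]] % [t [f [p [p [q n]] . [q n]]]]]

3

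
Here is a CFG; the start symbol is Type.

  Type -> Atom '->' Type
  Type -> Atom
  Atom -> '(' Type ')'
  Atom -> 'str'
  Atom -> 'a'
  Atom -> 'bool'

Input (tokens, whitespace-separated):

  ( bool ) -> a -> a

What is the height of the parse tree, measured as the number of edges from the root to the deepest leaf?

4

[Type [Atom ( [Type [Atom bool]] )] -> [Type [Atom a] -> [Type [Atom a]]]]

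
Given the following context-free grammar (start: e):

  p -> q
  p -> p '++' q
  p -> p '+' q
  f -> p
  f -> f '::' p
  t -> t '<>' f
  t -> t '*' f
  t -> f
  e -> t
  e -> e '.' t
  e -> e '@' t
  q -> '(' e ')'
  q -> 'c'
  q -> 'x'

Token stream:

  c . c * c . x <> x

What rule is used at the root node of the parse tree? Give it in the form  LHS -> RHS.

e -> e '.' t

[e [e [e [t [f [p [q c]]]]] . [t [t [f [p [q c]]]] * [f [p [q c]]]]] . [t [t [f [p [q x]]]] <> [f [p [q x]]]]]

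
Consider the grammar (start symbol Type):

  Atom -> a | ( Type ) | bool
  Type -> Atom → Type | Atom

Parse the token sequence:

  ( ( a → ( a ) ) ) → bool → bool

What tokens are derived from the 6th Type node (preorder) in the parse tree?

[Type [Atom ( [Type [Atom ( [Type [Atom a] → [Type [Atom ( [Type [Atom a]] )]]] )]] )] → [Type [Atom bool] → [Type [Atom bool]]]]

bool → bool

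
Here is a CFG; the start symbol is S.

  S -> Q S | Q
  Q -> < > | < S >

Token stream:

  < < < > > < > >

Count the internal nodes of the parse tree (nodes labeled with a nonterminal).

[S [Q < [S [Q < [S [Q < >]] >] [S [Q < >]]] >]]

8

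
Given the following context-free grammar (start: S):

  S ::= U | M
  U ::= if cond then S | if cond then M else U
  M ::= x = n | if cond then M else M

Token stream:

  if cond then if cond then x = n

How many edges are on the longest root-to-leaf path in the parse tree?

6

[S [U if cond then [S [U if cond then [S [M x = n]]]]]]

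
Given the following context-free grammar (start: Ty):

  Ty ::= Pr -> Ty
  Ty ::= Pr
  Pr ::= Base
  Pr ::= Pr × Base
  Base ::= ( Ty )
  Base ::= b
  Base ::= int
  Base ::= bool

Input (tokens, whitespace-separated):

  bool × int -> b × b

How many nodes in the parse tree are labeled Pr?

4

[Ty [Pr [Pr [Base bool]] × [Base int]] -> [Ty [Pr [Pr [Base b]] × [Base b]]]]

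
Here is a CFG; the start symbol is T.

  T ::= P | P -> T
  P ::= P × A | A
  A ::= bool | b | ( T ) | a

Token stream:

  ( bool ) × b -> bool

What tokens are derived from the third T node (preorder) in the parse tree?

bool

[T [P [P [A ( [T [P [A bool]]] )]] × [A b]] -> [T [P [A bool]]]]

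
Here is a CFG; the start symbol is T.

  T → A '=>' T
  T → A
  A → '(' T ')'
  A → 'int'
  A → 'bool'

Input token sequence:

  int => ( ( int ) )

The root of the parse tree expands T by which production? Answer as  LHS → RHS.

T → A '=>' T

[T [A int] => [T [A ( [T [A ( [T [A int]] )]] )]]]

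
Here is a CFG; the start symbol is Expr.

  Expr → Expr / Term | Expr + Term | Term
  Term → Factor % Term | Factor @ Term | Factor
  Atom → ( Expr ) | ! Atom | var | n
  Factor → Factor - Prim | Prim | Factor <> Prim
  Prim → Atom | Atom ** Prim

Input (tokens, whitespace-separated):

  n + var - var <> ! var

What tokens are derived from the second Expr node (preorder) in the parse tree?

n

[Expr [Expr [Term [Factor [Prim [Atom n]]]]] + [Term [Factor [Factor [Factor [Prim [Atom var]]] - [Prim [Atom var]]] <> [Prim [Atom ! [Atom var]]]]]]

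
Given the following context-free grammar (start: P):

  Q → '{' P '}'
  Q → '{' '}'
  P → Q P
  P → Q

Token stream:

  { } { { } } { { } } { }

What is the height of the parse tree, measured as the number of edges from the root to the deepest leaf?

[P [Q { }] [P [Q { [P [Q { }]] }] [P [Q { [P [Q { }]] }] [P [Q { }]]]]]

6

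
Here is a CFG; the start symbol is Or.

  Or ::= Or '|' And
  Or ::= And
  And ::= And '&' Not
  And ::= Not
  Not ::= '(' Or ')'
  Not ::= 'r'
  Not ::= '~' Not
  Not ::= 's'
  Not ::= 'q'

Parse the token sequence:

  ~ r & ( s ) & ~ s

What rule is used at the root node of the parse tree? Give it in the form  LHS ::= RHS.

Or ::= And

[Or [And [And [And [Not ~ [Not r]]] & [Not ( [Or [And [Not s]]] )]] & [Not ~ [Not s]]]]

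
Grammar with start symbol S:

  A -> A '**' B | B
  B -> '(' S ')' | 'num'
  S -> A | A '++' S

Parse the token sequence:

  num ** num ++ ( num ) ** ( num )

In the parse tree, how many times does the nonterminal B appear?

[S [A [A [B num]] ** [B num]] ++ [S [A [A [B ( [S [A [B num]]] )]] ** [B ( [S [A [B num]]] )]]]]

6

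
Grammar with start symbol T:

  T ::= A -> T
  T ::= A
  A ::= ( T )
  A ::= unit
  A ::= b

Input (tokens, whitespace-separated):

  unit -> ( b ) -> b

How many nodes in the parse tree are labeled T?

[T [A unit] -> [T [A ( [T [A b]] )] -> [T [A b]]]]

4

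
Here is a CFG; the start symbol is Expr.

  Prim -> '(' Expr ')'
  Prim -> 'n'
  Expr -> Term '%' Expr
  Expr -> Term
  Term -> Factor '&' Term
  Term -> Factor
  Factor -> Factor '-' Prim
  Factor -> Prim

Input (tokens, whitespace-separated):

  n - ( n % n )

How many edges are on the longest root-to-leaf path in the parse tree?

9

[Expr [Term [Factor [Factor [Prim n]] - [Prim ( [Expr [Term [Factor [Prim n]]] % [Expr [Term [Factor [Prim n]]]]] )]]]]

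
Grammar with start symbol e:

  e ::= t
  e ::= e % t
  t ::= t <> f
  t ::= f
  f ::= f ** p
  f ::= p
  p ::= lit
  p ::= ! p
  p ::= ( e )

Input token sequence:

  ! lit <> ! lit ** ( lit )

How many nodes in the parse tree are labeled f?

[e [t [t [f [p ! [p lit]]]] <> [f [f [p ! [p lit]]] ** [p ( [e [t [f [p lit]]]] )]]]]

4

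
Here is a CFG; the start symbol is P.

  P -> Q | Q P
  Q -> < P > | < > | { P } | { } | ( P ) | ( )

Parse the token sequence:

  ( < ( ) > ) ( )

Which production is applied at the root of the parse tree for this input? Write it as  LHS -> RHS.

[P [Q ( [P [Q < [P [Q ( )]] >]] )] [P [Q ( )]]]

P -> Q P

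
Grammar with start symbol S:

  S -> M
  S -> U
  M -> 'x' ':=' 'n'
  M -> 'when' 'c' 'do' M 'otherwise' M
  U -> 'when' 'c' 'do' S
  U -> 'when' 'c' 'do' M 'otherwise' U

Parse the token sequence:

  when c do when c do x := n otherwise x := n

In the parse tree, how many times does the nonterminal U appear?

1

[S [U when c do [S [M when c do [M x := n] otherwise [M x := n]]]]]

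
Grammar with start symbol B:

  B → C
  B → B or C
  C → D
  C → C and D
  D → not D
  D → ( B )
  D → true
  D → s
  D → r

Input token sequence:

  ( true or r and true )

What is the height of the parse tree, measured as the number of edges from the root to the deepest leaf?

[B [C [D ( [B [B [C [D true]]] or [C [C [D r]] and [D true]]] )]]]

7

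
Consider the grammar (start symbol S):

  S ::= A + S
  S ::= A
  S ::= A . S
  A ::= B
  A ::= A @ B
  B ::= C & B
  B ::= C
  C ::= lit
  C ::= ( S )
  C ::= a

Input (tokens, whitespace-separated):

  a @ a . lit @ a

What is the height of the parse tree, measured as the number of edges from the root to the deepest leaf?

6

[S [A [A [B [C a]]] @ [B [C a]]] . [S [A [A [B [C lit]]] @ [B [C a]]]]]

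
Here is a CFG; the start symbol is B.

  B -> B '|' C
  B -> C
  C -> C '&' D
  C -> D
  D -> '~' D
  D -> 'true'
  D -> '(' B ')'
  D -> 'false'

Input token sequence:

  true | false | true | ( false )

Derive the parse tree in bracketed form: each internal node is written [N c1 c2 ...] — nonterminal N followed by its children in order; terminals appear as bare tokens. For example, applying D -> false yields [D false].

[B [B [B [B [C [D true]]] | [C [D false]]] | [C [D true]]] | [C [D ( [B [C [D false]]] )]]]

B
B | C
B | C | C
B | C | C | C
C | C | C | C
D | C | C | C
true | C | C | C
true | D | C | C
true | false | C | C
true | false | D | C
true | false | true | C
true | false | true | D
true | false | true | ( B )
true | false | true | ( C )
true | false | true | ( D )
true | false | true | ( false )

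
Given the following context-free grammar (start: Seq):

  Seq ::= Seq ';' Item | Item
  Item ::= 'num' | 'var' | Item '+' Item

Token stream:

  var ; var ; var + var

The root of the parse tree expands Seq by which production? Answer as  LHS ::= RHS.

Seq ::= Seq ';' Item

[Seq [Seq [Seq [Item var]] ; [Item var]] ; [Item [Item var] + [Item var]]]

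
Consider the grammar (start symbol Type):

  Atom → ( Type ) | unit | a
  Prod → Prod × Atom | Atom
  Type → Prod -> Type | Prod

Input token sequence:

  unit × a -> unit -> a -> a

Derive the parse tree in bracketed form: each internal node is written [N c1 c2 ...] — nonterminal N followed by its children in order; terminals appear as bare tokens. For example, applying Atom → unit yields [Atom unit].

[Type [Prod [Prod [Atom unit]] × [Atom a]] -> [Type [Prod [Atom unit]] -> [Type [Prod [Atom a]] -> [Type [Prod [Atom a]]]]]]

Type
Prod -> Type
Prod × Atom -> Type
Atom × Atom -> Type
unit × Atom -> Type
unit × a -> Type
unit × a -> Prod -> Type
unit × a -> Atom -> Type
unit × a -> unit -> Type
unit × a -> unit -> Prod -> Type
unit × a -> unit -> Atom -> Type
unit × a -> unit -> a -> Type
unit × a -> unit -> a -> Prod
unit × a -> unit -> a -> Atom
unit × a -> unit -> a -> a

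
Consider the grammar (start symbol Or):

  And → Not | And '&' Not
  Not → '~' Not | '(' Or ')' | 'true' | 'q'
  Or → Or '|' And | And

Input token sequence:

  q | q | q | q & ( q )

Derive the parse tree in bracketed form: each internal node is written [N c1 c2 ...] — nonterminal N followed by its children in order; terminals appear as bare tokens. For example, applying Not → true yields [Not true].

Or
Or | And
Or | And | And
Or | And | And | And
And | And | And | And
Not | And | And | And
q | And | And | And
q | Not | And | And
q | q | And | And
q | q | Not | And
q | q | q | And
q | q | q | And & Not
q | q | q | Not & Not
q | q | q | q & Not
q | q | q | q & ( Or )
q | q | q | q & ( And )
q | q | q | q & ( Not )
q | q | q | q & ( q )

[Or [Or [Or [Or [And [Not q]]] | [And [Not q]]] | [And [Not q]]] | [And [And [Not q]] & [Not ( [Or [And [Not q]]] )]]]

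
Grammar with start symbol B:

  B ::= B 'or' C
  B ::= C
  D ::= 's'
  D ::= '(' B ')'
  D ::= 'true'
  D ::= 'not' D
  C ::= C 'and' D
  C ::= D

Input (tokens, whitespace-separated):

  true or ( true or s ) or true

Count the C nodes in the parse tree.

[B [B [B [C [D true]]] or [C [D ( [B [B [C [D true]]] or [C [D s]]] )]]] or [C [D true]]]

5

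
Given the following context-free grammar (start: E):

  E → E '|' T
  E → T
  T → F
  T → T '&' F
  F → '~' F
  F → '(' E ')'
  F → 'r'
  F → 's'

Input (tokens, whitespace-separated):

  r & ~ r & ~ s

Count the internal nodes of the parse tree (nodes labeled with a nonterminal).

[E [T [T [T [F r]] & [F ~ [F r]]] & [F ~ [F s]]]]

9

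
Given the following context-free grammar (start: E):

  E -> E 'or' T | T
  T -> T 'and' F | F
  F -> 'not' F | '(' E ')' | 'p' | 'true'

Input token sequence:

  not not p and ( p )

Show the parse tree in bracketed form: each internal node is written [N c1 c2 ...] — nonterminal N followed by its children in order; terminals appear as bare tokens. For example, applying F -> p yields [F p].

E
T
T and F
F and F
not F and F
not not F and F
not not p and F
not not p and ( E )
not not p and ( T )
not not p and ( F )
not not p and ( p )

[E [T [T [F not [F not [F p]]]] and [F ( [E [T [F p]]] )]]]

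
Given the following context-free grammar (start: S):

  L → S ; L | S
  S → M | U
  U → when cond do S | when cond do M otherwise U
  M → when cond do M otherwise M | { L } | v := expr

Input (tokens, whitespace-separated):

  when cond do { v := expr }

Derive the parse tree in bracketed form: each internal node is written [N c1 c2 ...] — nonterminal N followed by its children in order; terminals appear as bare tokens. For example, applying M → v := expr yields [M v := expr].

S
U
when cond do S
when cond do M
when cond do { L }
when cond do { S }
when cond do { M }
when cond do { v := expr }

[S [U when cond do [S [M { [L [S [M v := expr]]] }]]]]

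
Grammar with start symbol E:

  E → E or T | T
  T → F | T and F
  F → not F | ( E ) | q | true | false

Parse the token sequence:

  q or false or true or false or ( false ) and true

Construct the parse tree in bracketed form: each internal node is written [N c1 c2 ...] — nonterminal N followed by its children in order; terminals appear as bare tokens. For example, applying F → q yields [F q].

E
E or T
E or T or T
E or T or T or T
E or T or T or T or T
T or T or T or T or T
F or T or T or T or T
q or T or T or T or T
q or F or T or T or T
q or false or T or T or T
q or false or F or T or T
q or false or true or T or T
q or false or true or F or T
q or false or true or false or T
q or false or true or false or T and F
q or false or true or false or F and F
q or false or true or false or ( E ) and F
q or false or true or false or ( T ) and F
q or false or true or false or ( F ) and F
q or false or true or false or ( false ) and F
q or false or true or false or ( false ) and true

[E [E [E [E [E [T [F q]]] or [T [F false]]] or [T [F true]]] or [T [F false]]] or [T [T [F ( [E [T [F false]]] )]] and [F true]]]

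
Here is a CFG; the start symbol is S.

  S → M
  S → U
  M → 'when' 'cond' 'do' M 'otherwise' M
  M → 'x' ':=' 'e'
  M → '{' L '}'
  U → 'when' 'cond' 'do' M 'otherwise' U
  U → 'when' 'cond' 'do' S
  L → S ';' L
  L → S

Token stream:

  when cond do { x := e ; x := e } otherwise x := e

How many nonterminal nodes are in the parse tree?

10

[S [M when cond do [M { [L [S [M x := e]] ; [L [S [M x := e]]]] }] otherwise [M x := e]]]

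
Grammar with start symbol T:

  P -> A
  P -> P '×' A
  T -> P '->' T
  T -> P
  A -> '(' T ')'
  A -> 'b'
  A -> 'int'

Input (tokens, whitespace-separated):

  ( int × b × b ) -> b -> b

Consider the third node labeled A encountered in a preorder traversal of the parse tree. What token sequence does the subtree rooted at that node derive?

b

[T [P [A ( [T [P [P [P [A int]] × [A b]] × [A b]]] )]] -> [T [P [A b]] -> [T [P [A b]]]]]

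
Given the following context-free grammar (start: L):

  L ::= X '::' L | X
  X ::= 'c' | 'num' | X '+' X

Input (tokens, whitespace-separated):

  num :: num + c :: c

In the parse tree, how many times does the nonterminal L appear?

[L [X num] :: [L [X [X num] + [X c]] :: [L [X c]]]]

3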